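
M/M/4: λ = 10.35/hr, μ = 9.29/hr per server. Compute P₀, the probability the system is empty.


a = λ/μ = 10.35/9.29 = 1.1141; ρ = a/c = 0.2785
Σ_{k=0}^{3} a^k/k! (terms k=0..3) = 1.00000 + 1.11410 + 0.62061 + 0.23047 = 2.96519
Tail: a^4/(4!(1−ρ)) = 1.54063/(24·0.7215) = 0.08897
P₀ = 1/(2.96519 + 0.08897) = 1/3.05416 = 0.327422

Final: 0.327422


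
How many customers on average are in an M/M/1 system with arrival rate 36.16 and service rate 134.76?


ρ = λ/μ = 36.16/134.76 = 0.2683
L = ρ/(1−ρ) = 0.2683/(1 − 0.2683) = 0.2683/0.7317 = 0.3667

Final: 0.3667


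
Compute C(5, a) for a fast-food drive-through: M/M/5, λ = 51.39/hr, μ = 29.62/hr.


a = λ/μ = 1.7350; ρ = a/5 = 0.3470
P₀ = 0.175789 (from M/M/c formula)
C(c,a) = [a^c/(c!(1−ρ))]·P₀ = [15.72055/(120·0.6530)]·0.175789
= 0.20062·0.175789 = 0.035267

Final: 0.035267


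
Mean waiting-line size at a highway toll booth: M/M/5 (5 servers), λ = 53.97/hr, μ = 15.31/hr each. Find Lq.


a = λ/μ = 3.5251; ρ = a/5 = 0.7050
P₀ = 0.025092
Lq = P₀·a^c·ρ / (c!·(1−ρ)²) = 0.025092·544.35991·0.7050/(120·0.08701)
= 0.92235

Final: 0.92235


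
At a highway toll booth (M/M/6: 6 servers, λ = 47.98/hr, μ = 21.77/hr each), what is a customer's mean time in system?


a = 2.2040; ρ = 0.3673; P₀ = 0.110073
Lq = P₀·a^c·ρ/(c!(1−ρ)²) = 0.01608
Wq = Lq/λ = 0.01608/47.98 = 0.0003351 hr
W = Wq + 1/μ = 0.0003351 + 0.04593 = 0.04627 hr

Final: 0.04627 hr


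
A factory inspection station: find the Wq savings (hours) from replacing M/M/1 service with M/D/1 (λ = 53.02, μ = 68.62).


ρ = 53.02/68.62 = 0.7727
Wq(M/M/1) = ρ/(μ−λ) = 0.7727/15.60 = 0.04953 hr
Wq(M/D/1) = ρ/(2(μ−λ)) = 0.02476 hr
Savings = 0.04953 − 0.02476 = 0.02476 hr

Final: 0.02476 hr


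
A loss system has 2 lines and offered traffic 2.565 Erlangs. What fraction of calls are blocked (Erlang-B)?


B(c,a) = (a^c/c!) / Σ_{k=0}^{c} a^k/k!
a^2/2! = 3.289613
Σ terms (k=0..2): 1.00000 + 2.56500 + 3.28961 = 6.854612
B = 3.289613/6.854612 = 0.479912

Final: 0.479912


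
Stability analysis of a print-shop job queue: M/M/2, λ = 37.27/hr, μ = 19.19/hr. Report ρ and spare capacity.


Total capacity cμ = 2·19.19 = 38.38/hr
ρ = λ/(cμ) = 37.27/38.38 = 0.9711
Stable ⇔ ρ < 1: YES
Spare capacity = cμ − λ = 38.38 − 37.27 = 1.11/hr

Final: ρ = 0.9711; stable; margin = 1.11/hr


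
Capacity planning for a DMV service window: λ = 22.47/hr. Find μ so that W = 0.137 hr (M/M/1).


W = 1/(μ−λ) ⇒ μ − λ = 1/W = 1/0.137 = 7.2993
μ = λ + 1/W = 22.47 + 7.2993 = 29.7693 per hr

Final: 29.7693 /hr


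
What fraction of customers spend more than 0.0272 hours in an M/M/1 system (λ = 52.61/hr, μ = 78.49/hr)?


W ~ Exponential(μ−λ) for M/M/1.
μ − λ = 78.49 − 52.61 = 25.8800
P(W > t) = e^{−(μ−λ)t} = e^{−0.7039} = 0.494635

Final: 0.494635


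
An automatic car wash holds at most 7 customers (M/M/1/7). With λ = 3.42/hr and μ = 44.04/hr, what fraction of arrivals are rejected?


ρ = λ/μ = 3.42/44.04 = 0.07766
P_K = (1−ρ)ρ^K/(1−ρ^(K+1)) = (0.9223·0.00000001703)/(1 − 0.000000001323)
= 0.00000001571/1.000000 = 0.00000001571

Final: 0.00000001571


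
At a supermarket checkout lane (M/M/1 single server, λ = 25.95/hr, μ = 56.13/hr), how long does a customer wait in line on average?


ρ = 25.95/56.13 = 0.4623
Wq = ρ/(μ−λ) = 0.4623/(56.13 − 25.95) = 0.4623/30.18 = 0.01532 hr

Final: 0.01532 hr


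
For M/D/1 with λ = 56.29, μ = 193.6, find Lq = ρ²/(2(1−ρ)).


ρ = 56.29/193.6 = 0.2908
M/D/1: Lq = ρ²/(2(1−ρ)) = 0.08454/(2·0.7092) = 0.05960

Final: 0.05960


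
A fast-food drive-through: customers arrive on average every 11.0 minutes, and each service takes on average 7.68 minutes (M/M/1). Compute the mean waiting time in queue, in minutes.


λ = 60/11.0 = 5.4545 /hr
μ = 60/7.68 = 7.8125 /hr
ρ = λ/μ = 5.4545/7.8125 = 0.6982
Wq = ρ/(μ−λ) = 0.6982/(7.8125−5.4545) = 0.29610 hr
In minutes: 0.29610·60 = 17.766 min

Final: 17.766 min


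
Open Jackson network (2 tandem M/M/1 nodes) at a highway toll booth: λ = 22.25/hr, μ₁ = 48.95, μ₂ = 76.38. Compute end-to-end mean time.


Each node sees arrival rate λ = 22.25/hr (tandem ⇒ throughput preserved).
W₁ = 1/(μ₁−λ) = 1/(48.95−22.25) = 0.03745 hr
W₂ = 1/(μ₂−λ) = 1/(76.38−22.25) = 0.01847 hr
W_total = W₁ + W₂ = 0.03745 + 0.01847 = 0.05593 hr

Final: 0.05593 hr


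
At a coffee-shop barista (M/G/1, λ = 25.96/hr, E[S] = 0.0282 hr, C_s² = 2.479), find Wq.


ρ = λ·E[S] = 25.96·0.0282 = 0.7321
E[S²] = E[S]²(1+C_s²) = 0.0282²·(1+2.479) = 0.002767
Wq = λ·E[S²]/(2(1−ρ)) = 25.96·0.002767/(2·0.2679) = 0.13403 hr

Final: 0.13403 hr


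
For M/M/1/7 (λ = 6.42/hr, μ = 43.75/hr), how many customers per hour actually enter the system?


ρ = 0.1467; P_K = (1−ρ)ρ^7/(1−ρ^8) = 0.000001250
λ_eff = λ(1 − P_K) = 6.42·(1 − 0.000001250) = 6.42·0.999999 = 6.4200 /hr

Final: 6.4200 /hr


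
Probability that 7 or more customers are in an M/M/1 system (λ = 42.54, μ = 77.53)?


ρ = 42.54/77.53 = 0.5487
P(N ≥ n) = ρ^n = 0.5487^7 = 0.014972

Final: 0.014972


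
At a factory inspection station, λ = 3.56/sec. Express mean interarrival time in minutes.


Mean interarrival time = 1/λ = 1/3.56 second = 0.28090 second
In minutes: 0.28090 × 0.0166667 = 0.004682 min

Final: 0.004682 min


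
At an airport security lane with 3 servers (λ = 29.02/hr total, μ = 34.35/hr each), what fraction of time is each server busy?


ρ = λ/(cμ) = 29.02/(3·34.35) = 29.02/103.05 = 0.2816

Final: 0.2816


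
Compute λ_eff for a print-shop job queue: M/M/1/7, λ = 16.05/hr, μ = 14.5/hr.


ρ = 1.1069; P_K = (1−ρ)ρ^7/(1−ρ^8) = 0.173616
λ_eff = λ(1 − P_K) = 16.05·(1 − 0.173616) = 16.05·0.826384 = 13.2635 /hr

Final: 13.2635 /hr


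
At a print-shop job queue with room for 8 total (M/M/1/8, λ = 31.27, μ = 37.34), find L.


ρ = 31.27/37.34 = 0.8374
L = ρ[1 − (K+1)ρ^K + Kρ^(K+1)] / [(1−ρ)(1−ρ^(K+1))]
Numerator: 0.8374·(1 − 9·0.241896 + 8·0.202573) = 0.371424
Denominator: (0.1626)·(0.797427) = 0.129630
L = 0.371424/0.129630 = 2.8653

Final: 2.8653


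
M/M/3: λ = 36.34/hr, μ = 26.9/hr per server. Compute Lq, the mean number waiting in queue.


a = λ/μ = 1.3509; ρ = a/3 = 0.4503
P₀ = 0.249317
Lq = P₀·a^c·ρ / (c!·(1−ρ)²) = 0.249317·2.46546·0.4503/(6·0.30216)
= 0.15268

Final: 0.15268


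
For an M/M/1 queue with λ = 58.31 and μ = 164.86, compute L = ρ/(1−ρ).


ρ = λ/μ = 58.31/164.86 = 0.3537
L = ρ/(1−ρ) = 0.3537/(1 − 0.3537) = 0.3537/0.6463 = 0.5473

Final: 0.5473


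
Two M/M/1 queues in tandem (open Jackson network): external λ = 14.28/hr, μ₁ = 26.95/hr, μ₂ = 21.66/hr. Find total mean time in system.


Each node sees arrival rate λ = 14.28/hr (tandem ⇒ throughput preserved).
W₁ = 1/(μ₁−λ) = 1/(26.95−14.28) = 0.07893 hr
W₂ = 1/(μ₂−λ) = 1/(21.66−14.28) = 0.13550 hr
W_total = W₁ + W₂ = 0.07893 + 0.13550 = 0.21443 hr

Final: 0.21443 hr


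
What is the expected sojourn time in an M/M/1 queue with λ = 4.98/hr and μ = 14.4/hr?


W = 1/(μ−λ) = 1/(14.4 − 4.98) = 1/9.42 = 0.1062 hr

Final: 0.1062 hr


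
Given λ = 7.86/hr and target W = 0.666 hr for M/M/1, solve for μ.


W = 1/(μ−λ) ⇒ μ − λ = 1/W = 1/0.666 = 1.5015
μ = λ + 1/W = 7.86 + 1.5015 = 9.3615 per hr

Final: 9.3615 /hr


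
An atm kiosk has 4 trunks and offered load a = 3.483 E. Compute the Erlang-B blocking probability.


B(c,a) = (a^c/c!) / Σ_{k=0}^{c} a^k/k!
a^4/4! = 6.132007
Σ terms (k=0..4): 1.00000 + 3.48300 + 6.06564 + 7.04221 + 6.13201 = 23.722865
B = 6.132007/23.722865 = 0.258485

Final: 0.258485


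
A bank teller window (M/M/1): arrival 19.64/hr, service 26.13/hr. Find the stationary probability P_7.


ρ = 19.64/26.13 = 0.7516
P_n = (1−ρ)·ρ^n = (1 − 0.7516)·0.7516^7 = 0.2484·0.135523 = 0.033660

Final: 0.033660


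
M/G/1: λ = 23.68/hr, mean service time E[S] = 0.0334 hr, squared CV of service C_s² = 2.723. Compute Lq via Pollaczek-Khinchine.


ρ = λ·E[S] = 23.68·0.0334 = 0.7909
Lq = ρ²(1+C_s²)/(2(1−ρ)) = 0.6255·(1+2.723)/(2·0.2091)
= 0.6255·3.7230/0.4182 = 5.56917

Final: 5.56917


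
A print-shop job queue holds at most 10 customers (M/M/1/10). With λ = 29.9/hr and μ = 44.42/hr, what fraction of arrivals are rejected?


ρ = λ/μ = 29.9/44.42 = 0.6731
P_K = (1−ρ)ρ^K/(1−ρ^(K+1)) = (0.3269·0.019095)/(1 − 0.012853)
= 0.006242/0.987147 = 0.006323

Final: 0.006323


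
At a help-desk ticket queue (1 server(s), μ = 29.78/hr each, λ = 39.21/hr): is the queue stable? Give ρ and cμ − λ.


Total capacity cμ = 1·29.78 = 29.78/hr
ρ = λ/(cμ) = 39.21/29.78 = 1.3167
Stable ⇔ ρ < 1: NO
Spare capacity = cμ − λ = 29.78 − 39.21 = -9.43/hr

Final: ρ = 1.3167; unstable; margin = -9.43/hr


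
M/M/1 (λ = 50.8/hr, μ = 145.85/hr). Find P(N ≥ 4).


ρ = 50.8/145.85 = 0.3483
P(N ≥ n) = ρ^n = 0.3483^4 = 0.014717

Final: 0.014717


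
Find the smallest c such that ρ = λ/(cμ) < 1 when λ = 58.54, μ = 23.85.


Stability requires cμ > λ ⇔ c > λ/μ.
λ/μ = 58.54/23.85 = 2.4545
Minimum integer c = ⌊2.4545⌋ + 1 = 3
Check: 3·23.85 = 71.55 > 58.54, while 2·23.85 = 47.70 ≤ 58.54

Final: 3 servers


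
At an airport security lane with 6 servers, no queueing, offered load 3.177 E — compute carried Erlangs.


B(6,3.177) = 0.062260 (Erlang-B)
Carried load = a(1 − B) = 3.177·(1 − 0.062260) = 3.177·0.937740 = 2.9792 E

Final: 2.9792 Erlangs


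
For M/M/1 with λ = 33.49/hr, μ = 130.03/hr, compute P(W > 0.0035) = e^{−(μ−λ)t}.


W ~ Exponential(μ−λ) for M/M/1.
μ − λ = 130.03 − 33.49 = 96.5400
P(W > t) = e^{−(μ−λ)t} = e^{−0.3379} = 0.713274

Final: 0.713274


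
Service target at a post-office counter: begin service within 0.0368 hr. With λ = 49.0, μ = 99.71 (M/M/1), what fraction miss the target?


ρ = 49.0/99.71 = 0.4914
P(Wq > t) = ρ·e^{−(μ−λ)t} = 0.4914·e^{−1.8661}
= 0.4914·0.154722 = 0.076034

Final: 0.076034


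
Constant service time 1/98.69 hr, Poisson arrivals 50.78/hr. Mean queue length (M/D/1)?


ρ = 50.78/98.69 = 0.5145
M/D/1: Lq = ρ²/(2(1−ρ)) = 0.2648/(2·0.4855) = 0.27268

Final: 0.27268


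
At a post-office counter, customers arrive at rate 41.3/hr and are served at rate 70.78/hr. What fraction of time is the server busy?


ρ = λ/μ = 41.3/70.78 = 0.5835

Final: 0.5835


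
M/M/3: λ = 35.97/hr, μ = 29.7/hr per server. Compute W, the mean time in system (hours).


a = 1.2111; ρ = 0.4037; P₀ = 0.290611
Lq = P₀·a^c·ρ/(c!(1−ρ)²) = 0.09769
Wq = Lq/λ = 0.09769/35.97 = 0.002716 hr
W = Wq + 1/μ = 0.002716 + 0.03367 = 0.03639 hr

Final: 0.03639 hr


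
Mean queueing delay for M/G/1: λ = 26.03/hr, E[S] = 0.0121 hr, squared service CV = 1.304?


ρ = λ·E[S] = 26.03·0.0121 = 0.3150
E[S²] = E[S]²(1+C_s²) = 0.0121²·(1+1.304) = 0.0003373
Wq = λ·E[S²]/(2(1−ρ)) = 26.03·0.0003373/(2·0.6850) = 0.006409 hr

Final: 0.006409 hr


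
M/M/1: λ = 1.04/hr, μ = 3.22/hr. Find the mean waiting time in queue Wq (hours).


ρ = 1.04/3.22 = 0.3230
Wq = ρ/(μ−λ) = 0.3230/(3.22 − 1.04) = 0.3230/2.18 = 0.1482 hr

Final: 0.1482 hr


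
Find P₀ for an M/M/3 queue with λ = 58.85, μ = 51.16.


a = λ/μ = 58.85/51.16 = 1.1503; ρ = a/c = 0.3834
Σ_{k=0}^{2} a^k/k! (terms k=0..2) = 1.00000 + 1.15031 + 0.66161 = 2.81192
Tail: a^3/(3!(1−ρ)) = 1.52212/(6·0.6166) = 0.41145
P₀ = 1/(2.81192 + 0.41145) = 1/3.22337 = 0.310234

Final: 0.310234


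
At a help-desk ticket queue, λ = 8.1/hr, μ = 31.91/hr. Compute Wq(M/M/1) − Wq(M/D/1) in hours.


ρ = 8.1/31.91 = 0.2538
Wq(M/M/1) = ρ/(μ−λ) = 0.2538/23.81 = 0.01066 hr
Wq(M/D/1) = ρ/(2(μ−λ)) = 0.005331 hr
Savings = 0.01066 − 0.005331 = 0.005331 hr

Final: 0.005331 hr


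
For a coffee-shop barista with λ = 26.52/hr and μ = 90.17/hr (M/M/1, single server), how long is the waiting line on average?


ρ = 26.52/90.17 = 0.2941
Lq = ρ²/(1−ρ) = 0.08650/0.7059 = 0.1225

Final: 0.1225


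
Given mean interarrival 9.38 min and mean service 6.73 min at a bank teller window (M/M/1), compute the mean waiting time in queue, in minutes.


λ = 60/9.38 = 6.3966 /hr
μ = 60/6.73 = 8.9153 /hr
ρ = λ/μ = 6.3966/8.9153 = 0.7175
Wq = ρ/(μ−λ) = 0.7175/(8.9153−6.3966) = 0.28486 hr
In minutes: 0.28486·60 = 17.092 min

Final: 17.092 min


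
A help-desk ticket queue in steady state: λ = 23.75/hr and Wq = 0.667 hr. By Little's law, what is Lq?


Lq = λWq = 23.75·0.667 = 15.8413

Final: 15.8413


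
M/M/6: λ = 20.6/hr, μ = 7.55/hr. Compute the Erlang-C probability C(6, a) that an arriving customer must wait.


a = λ/μ = 2.7285; ρ = a/6 = 0.4547
P₀ = 0.064698 (from M/M/c formula)
C(c,a) = [a^c/(c!(1−ρ))]·P₀ = [412.59277/(720·0.5453)]·0.064698
= 1.05097·0.064698 = 0.067995

Final: 0.067995


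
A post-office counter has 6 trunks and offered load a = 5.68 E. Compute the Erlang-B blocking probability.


B(c,a) = (a^c/c!) / Σ_{k=0}^{c} a^k/k!
a^6/6! = 46.639890
Σ terms (k=0..6): 1.00000 + 5.68000 + 16.13120 + 30.54174 + 43.36927 + 49.26749 + 46.63989 = 192.629587
B = 46.639890/192.629587 = 0.242122

Final: 0.242122


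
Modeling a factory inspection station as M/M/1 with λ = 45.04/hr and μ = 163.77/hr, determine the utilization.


ρ = λ/μ = 45.04/163.77 = 0.2750

Final: 0.2750


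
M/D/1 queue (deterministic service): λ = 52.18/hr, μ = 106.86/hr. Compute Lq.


ρ = 52.18/106.86 = 0.4883
M/D/1: Lq = ρ²/(2(1−ρ)) = 0.2384/(2·0.5117) = 0.23299

Final: 0.23299


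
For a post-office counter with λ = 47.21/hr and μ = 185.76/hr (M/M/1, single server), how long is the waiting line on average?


ρ = 47.21/185.76 = 0.2541
Lq = ρ²/(1−ρ) = 0.06459/0.7459 = 0.08660

Final: 0.08660


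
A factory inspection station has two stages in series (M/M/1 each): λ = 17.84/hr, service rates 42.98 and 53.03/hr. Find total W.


Each node sees arrival rate λ = 17.84/hr (tandem ⇒ throughput preserved).
W₁ = 1/(μ₁−λ) = 1/(42.98−17.84) = 0.03978 hr
W₂ = 1/(μ₂−λ) = 1/(53.03−17.84) = 0.02842 hr
W_total = W₁ + W₂ = 0.03978 + 0.02842 = 0.06819 hr

Final: 0.06819 hr


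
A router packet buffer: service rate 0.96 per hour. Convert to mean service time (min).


Mean service time = 1/μ = 1/0.96 hour = 1.04167 hour
In minutes: 1.04167 × 60 = 62.5000 min

Final: 62.5000 min


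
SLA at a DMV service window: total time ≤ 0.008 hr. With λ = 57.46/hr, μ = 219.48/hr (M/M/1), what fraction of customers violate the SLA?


W ~ Exponential(μ−λ) for M/M/1.
μ − λ = 219.48 − 57.46 = 162.0200
P(W > t) = e^{−(μ−λ)t} = e^{−1.2962} = 0.273580

Final: 0.273580


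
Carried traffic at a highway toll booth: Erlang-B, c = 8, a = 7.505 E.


B(8,7.505) = 0.207740 (Erlang-B)
Carried load = a(1 − B) = 7.505·(1 − 0.207740) = 7.505·0.792260 = 5.9459 E

Final: 5.9459 Erlangs


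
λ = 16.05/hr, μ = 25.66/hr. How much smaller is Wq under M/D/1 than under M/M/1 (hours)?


ρ = 16.05/25.66 = 0.6255
Wq(M/M/1) = ρ/(μ−λ) = 0.6255/9.61 = 0.06509 hr
Wq(M/D/1) = ρ/(2(μ−λ)) = 0.03254 hr
Savings = 0.06509 − 0.03254 = 0.03254 hr

Final: 0.03254 hr


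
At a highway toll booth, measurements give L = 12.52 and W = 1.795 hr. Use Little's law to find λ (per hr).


λ = L/W = 12.52/1.795 = 6.9749 /hr

Final: 6.9749 /hr


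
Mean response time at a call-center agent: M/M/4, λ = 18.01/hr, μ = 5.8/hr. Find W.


a = 3.1052; ρ = 0.7763; P₀ = 0.032018
Lq = P₀·a^c·ρ/(c!(1−ρ)²) = 1.92394
Wq = Lq/λ = 1.92394/18.01 = 0.10683 hr
W = Wq + 1/μ = 0.10683 + 0.17241 = 0.27924 hr

Final: 0.27924 hr


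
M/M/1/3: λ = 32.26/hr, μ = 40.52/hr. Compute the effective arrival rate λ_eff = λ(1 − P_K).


ρ = 0.7962; P_K = (1−ρ)ρ^3/(1−ρ^4) = 0.171960
λ_eff = λ(1 − P_K) = 32.26·(1 − 0.171960) = 32.26·0.828040 = 26.7126 /hr

Final: 26.7126 /hr


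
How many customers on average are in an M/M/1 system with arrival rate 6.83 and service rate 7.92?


ρ = λ/μ = 6.83/7.92 = 0.8624
L = ρ/(1−ρ) = 0.8624/(1 − 0.8624) = 0.8624/0.1376 = 6.2661

Final: 6.2661


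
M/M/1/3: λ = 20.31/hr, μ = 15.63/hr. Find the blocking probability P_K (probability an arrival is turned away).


ρ = λ/μ = 20.31/15.63 = 1.2994
P_K = (1−ρ)ρ^K/(1−ρ^(K+1)) = (-0.2994·2.194082)/(1 − 2.851043)
= -0.656961/-1.851043 = 0.354914

Final: 0.354914


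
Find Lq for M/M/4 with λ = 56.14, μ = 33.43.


a = λ/μ = 1.6793; ρ = a/4 = 0.4198
P₀ = 0.183489
Lq = P₀·a^c·ρ / (c!·(1−ρ)²) = 0.183489·7.95324·0.4198/(24·0.33659)
= 0.07584

Final: 0.07584


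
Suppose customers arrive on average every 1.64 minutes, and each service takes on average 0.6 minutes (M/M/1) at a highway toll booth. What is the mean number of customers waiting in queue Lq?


λ = 60/1.64 = 36.5854 /hr
μ = 60/0.6 = 100.0000 /hr
ρ = λ/μ = 36.5854/100.0000 = 0.3659
Lq = ρ²/(1−ρ) = 0.1338/0.6341 = 0.2111

Final: 0.2111


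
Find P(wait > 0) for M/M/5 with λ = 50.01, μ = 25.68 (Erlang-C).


a = λ/μ = 1.9474; ρ = a/5 = 0.3895
P₀ = 0.141719 (from M/M/c formula)
C(c,a) = [a^c/(c!(1−ρ))]·P₀ = [28.00975/(120·0.6105)]·0.141719
= 0.38232·0.141719 = 0.054183

Final: 0.054183


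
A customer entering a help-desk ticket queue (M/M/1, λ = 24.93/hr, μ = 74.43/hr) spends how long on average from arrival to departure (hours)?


W = 1/(μ−λ) = 1/(74.43 − 24.93) = 1/49.50 = 0.02020 hr

Final: 0.02020 hr


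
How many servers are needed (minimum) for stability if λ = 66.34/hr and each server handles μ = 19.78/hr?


Stability requires cμ > λ ⇔ c > λ/μ.
λ/μ = 66.34/19.78 = 3.3539
Minimum integer c = ⌊3.3539⌋ + 1 = 4
Check: 4·19.78 = 79.12 > 66.34, while 3·19.78 = 59.34 ≤ 66.34

Final: 4 servers


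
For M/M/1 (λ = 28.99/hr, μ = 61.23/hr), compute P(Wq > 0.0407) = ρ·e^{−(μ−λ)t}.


ρ = 28.99/61.23 = 0.4735
P(Wq > t) = ρ·e^{−(μ−λ)t} = 0.4735·e^{−1.3122}
= 0.4735·0.269236 = 0.127473

Final: 0.127473


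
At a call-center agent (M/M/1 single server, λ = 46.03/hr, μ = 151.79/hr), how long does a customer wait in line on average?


ρ = 46.03/151.79 = 0.3032
Wq = ρ/(μ−λ) = 0.3032/(151.79 − 46.03) = 0.3032/105.76 = 0.002867 hr

Final: 0.002867 hr


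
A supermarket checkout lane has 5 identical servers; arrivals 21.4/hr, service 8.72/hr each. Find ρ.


ρ = λ/(cμ) = 21.4/(5·8.72) = 21.4/43.60 = 0.4908

Final: 0.4908


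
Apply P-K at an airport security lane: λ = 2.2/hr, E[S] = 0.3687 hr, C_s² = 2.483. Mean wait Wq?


ρ = λ·E[S] = 2.2·0.3687 = 0.8111
E[S²] = E[S]²(1+C_s²) = 0.3687²·(1+2.483) = 0.473478
Wq = λ·E[S²]/(2(1−ρ)) = 2.2·0.473478/(2·0.1889) = 2.75773 hr

Final: 2.75773 hr


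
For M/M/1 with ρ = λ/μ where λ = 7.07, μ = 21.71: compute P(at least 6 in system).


ρ = 7.07/21.71 = 0.3257
P(N ≥ n) = ρ^n = 0.3257^6 = 0.001193

Final: 0.001193


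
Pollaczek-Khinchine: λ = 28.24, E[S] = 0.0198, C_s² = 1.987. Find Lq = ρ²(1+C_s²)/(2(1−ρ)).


ρ = λ·E[S] = 28.24·0.0198 = 0.5592
Lq = ρ²(1+C_s²)/(2(1−ρ)) = 0.3127·(1+1.987)/(2·0.4408)
= 0.3127·2.9870/0.8817 = 1.05920

Final: 1.05920


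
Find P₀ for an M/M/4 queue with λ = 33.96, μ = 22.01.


a = λ/μ = 33.96/22.01 = 1.5429; ρ = a/c = 0.3857
Σ_{k=0}^{3} a^k/k! (terms k=0..3) = 1.00000 + 1.54294 + 1.19032 + 0.61220 = 4.34546
Tail: a^4/(4!(1−ρ)) = 5.66749/(24·0.6143) = 0.38443
P₀ = 1/(4.34546 + 0.38443) = 1/4.72989 = 0.211421

Final: 0.211421


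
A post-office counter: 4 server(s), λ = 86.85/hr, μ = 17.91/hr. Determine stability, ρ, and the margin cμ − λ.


Total capacity cμ = 4·17.91 = 71.64/hr
ρ = λ/(cμ) = 86.85/71.64 = 1.2123
Stable ⇔ ρ < 1: NO
Spare capacity = cμ − λ = 71.64 − 86.85 = -15.21/hr

Final: ρ = 1.2123; unstable; margin = -15.21/hr


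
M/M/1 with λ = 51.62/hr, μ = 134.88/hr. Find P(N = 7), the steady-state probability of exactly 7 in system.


ρ = 51.62/134.88 = 0.3827
P_n = (1−ρ)·ρ^n = (1 − 0.3827)·0.3827^7 = 0.6173·0.001203 = 0.0007423

Final: 0.0007423


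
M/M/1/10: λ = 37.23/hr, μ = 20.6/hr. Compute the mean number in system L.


ρ = 37.23/20.6 = 1.8073
L = ρ[1 − (K+1)ρ^K + Kρ^(K+1)] / [(1−ρ)(1−ρ^(K+1))]
Numerator: 1.8073·(1 − 11·371.756147 + 10·671.868027) = 4753.805900
Denominator: (-0.8073)·(-670.868027) = 541.579383
L = 4753.805900/541.579383 = 8.7777

Final: 8.7777


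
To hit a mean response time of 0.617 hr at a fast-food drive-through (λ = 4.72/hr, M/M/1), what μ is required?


W = 1/(μ−λ) ⇒ μ − λ = 1/W = 1/0.617 = 1.6207
μ = λ + 1/W = 4.72 + 1.6207 = 6.3407 per hr

Final: 6.3407 /hr


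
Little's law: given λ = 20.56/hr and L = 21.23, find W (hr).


W = L/λ = 21.23/20.56 = 1.0326 hr

Final: 1.0326 hr


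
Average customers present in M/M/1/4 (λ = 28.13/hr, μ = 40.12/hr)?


ρ = 28.13/40.12 = 0.7011
L = ρ[1 − (K+1)ρ^K + Kρ^(K+1)] / [(1−ρ)(1−ρ^(K+1))]
Numerator: 0.7011·(1 − 5·0.241677 + 4·0.169451) = 0.329132
Denominator: (0.2989)·(0.830549) = 0.248212
L = 0.329132/0.248212 = 1.3260

Final: 1.3260


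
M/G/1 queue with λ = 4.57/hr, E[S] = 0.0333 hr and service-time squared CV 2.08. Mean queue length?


ρ = λ·E[S] = 4.57·0.0333 = 0.1522
Lq = ρ²(1+C_s²)/(2(1−ρ)) = 0.02316·(1+2.08)/(2·0.8478)
= 0.02316·3.0800/1.6956 = 0.04207

Final: 0.04207


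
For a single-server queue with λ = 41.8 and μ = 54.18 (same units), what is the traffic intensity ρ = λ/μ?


ρ = λ/μ = 41.8/54.18 = 0.7715

Final: 0.7715


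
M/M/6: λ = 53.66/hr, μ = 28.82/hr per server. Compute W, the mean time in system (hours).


a = 1.8619; ρ = 0.3103; P₀ = 0.155228
Lq = P₀·a^c·ρ/(c!(1−ρ)²) = 0.005860
Wq = Lq/λ = 0.005860/53.66 = 0.0001092 hr
W = Wq + 1/μ = 0.0001092 + 0.03470 = 0.03481 hr

Final: 0.03481 hr


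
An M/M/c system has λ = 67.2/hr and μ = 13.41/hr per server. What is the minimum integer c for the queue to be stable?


Stability requires cμ > λ ⇔ c > λ/μ.
λ/μ = 67.2/13.41 = 5.0112
Minimum integer c = ⌊5.0112⌋ + 1 = 6
Check: 6·13.41 = 80.46 > 67.2, while 5·13.41 = 67.05 ≤ 67.2

Final: 6 servers


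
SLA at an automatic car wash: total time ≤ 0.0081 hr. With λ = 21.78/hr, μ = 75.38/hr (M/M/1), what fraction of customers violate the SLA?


W ~ Exponential(μ−λ) for M/M/1.
μ − λ = 75.38 − 21.78 = 53.6000
P(W > t) = e^{−(μ−λ)t} = e^{−0.4342} = 0.647809

Final: 0.647809


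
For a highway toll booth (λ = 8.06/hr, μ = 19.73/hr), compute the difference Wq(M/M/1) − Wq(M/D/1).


ρ = 8.06/19.73 = 0.4085
Wq(M/M/1) = ρ/(μ−λ) = 0.4085/11.67 = 0.03501 hr
Wq(M/D/1) = ρ/(2(μ−λ)) = 0.01750 hr
Savings = 0.03501 − 0.01750 = 0.01750 hr

Final: 0.01750 hr


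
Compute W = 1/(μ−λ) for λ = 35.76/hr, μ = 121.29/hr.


W = 1/(μ−λ) = 1/(121.29 − 35.76) = 1/85.53 = 0.01169 hr

Final: 0.01169 hr


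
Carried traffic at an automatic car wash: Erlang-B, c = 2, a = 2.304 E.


B(2,2.304) = 0.445471 (Erlang-B)
Carried load = a(1 − B) = 2.304·(1 − 0.445471) = 2.304·0.554529 = 1.2776 E

Final: 1.2776 Erlangs


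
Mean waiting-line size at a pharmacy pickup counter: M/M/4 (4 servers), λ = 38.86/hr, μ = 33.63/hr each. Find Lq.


a = λ/μ = 1.1555; ρ = a/4 = 0.2889
P₀ = 0.313999
Lq = P₀·a^c·ρ / (c!·(1−ρ)²) = 0.313999·1.78280·0.2889/(24·0.50569)
= 0.01332

Final: 0.01332


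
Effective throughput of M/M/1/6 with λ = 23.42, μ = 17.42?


ρ = 1.3444; P_K = (1−ρ)ρ^6/(1−ρ^7) = 0.293111
λ_eff = λ(1 − P_K) = 23.42·(1 − 0.293111) = 23.42·0.706889 = 16.5553 /hr

Final: 16.5553 /hr


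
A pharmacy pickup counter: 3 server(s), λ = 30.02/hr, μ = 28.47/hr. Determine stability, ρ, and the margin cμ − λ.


Total capacity cμ = 3·28.47 = 85.41/hr
ρ = λ/(cμ) = 30.02/85.41 = 0.3515
Stable ⇔ ρ < 1: YES
Spare capacity = cμ − λ = 85.41 − 30.02 = 55.39/hr

Final: ρ = 0.3515; stable; margin = 55.39/hr


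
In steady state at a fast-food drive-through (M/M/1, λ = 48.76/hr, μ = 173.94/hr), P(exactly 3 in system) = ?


ρ = 48.76/173.94 = 0.2803
P_n = (1−ρ)·ρ^n = (1 − 0.2803)·0.2803^3 = 0.7197·0.022029 = 0.015854

Final: 0.015854


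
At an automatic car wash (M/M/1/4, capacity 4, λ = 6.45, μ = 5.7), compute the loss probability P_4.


ρ = λ/μ = 6.45/5.7 = 1.1316
P_K = (1−ρ)ρ^K/(1−ρ^(K+1)) = (-0.1316·1.639606)/(1 − 1.855343)
= -0.215738/-0.855343 = 0.252223

Final: 0.252223


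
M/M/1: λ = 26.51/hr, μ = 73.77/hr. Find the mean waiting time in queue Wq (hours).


ρ = 26.51/73.77 = 0.3594
Wq = ρ/(μ−λ) = 0.3594/(73.77 − 26.51) = 0.3594/47.26 = 0.007604 hr

Final: 0.007604 hr


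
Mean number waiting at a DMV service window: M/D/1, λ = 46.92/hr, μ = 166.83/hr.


ρ = 46.92/166.83 = 0.2812
M/D/1: Lq = ρ²/(2(1−ρ)) = 0.07910/(2·0.7188) = 0.05502

Final: 0.05502


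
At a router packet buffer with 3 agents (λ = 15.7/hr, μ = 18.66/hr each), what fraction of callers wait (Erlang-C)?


a = λ/μ = 0.8414; ρ = a/3 = 0.2805
P₀ = 0.428580 (from M/M/c formula)
C(c,a) = [a^c/(c!(1−ρ))]·P₀ = [0.59561/(6·0.7195)]·0.428580
= 0.13796·0.428580 = 0.059127

Final: 0.059127


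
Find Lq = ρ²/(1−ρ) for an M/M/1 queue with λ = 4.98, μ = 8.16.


ρ = 4.98/8.16 = 0.6103
Lq = ρ²/(1−ρ) = 0.3725/0.3897 = 0.9557

Final: 0.9557


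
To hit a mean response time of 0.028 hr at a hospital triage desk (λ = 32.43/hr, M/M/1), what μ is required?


W = 1/(μ−λ) ⇒ μ − λ = 1/W = 1/0.028 = 35.7143
μ = λ + 1/W = 32.43 + 35.7143 = 68.1443 per hr

Final: 68.1443 /hr


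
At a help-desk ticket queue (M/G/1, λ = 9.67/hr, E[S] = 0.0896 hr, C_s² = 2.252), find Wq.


ρ = λ·E[S] = 9.67·0.0896 = 0.8664
E[S²] = E[S]²(1+C_s²) = 0.0896²·(1+2.252) = 0.026108
Wq = λ·E[S²]/(2(1−ρ)) = 9.67·0.026108/(2·0.1336) = 0.94506 hr

Final: 0.94506 hr


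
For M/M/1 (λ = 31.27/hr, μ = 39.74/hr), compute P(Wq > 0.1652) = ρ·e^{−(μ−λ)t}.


ρ = 31.27/39.74 = 0.7869
P(Wq > t) = ρ·e^{−(μ−λ)t} = 0.7869·e^{−1.3992}
= 0.7869·0.246783 = 0.194185

Final: 0.194185


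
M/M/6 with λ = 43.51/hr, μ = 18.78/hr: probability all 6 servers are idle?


a = λ/μ = 43.51/18.78 = 2.3168; ρ = a/c = 0.3861
Σ_{k=0}^{5} a^k/k! (terms k=0..5) = 1.00000 + 2.31683 + 2.68384 + 2.07267 + 1.20050 + 0.55627 = 9.83011
Tail: a^6/(6!(1−ρ)) = 154.65393/(720·0.6139) = 0.34991
P₀ = 1/(9.83011 + 0.34991) = 1/10.18002 = 0.098232

Final: 0.098232


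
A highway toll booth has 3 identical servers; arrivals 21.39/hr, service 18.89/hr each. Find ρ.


ρ = λ/(cμ) = 21.39/(3·18.89) = 21.39/56.67 = 0.3774

Final: 0.3774


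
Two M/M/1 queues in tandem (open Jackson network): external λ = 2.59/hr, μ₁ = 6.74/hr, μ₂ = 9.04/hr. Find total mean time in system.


Each node sees arrival rate λ = 2.59/hr (tandem ⇒ throughput preserved).
W₁ = 1/(μ₁−λ) = 1/(6.74−2.59) = 0.24096 hr
W₂ = 1/(μ₂−λ) = 1/(9.04−2.59) = 0.15504 hr
W_total = W₁ + W₂ = 0.24096 + 0.15504 = 0.39600 hr

Final: 0.39600 hr


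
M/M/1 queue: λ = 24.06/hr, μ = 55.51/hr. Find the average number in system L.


ρ = λ/μ = 24.06/55.51 = 0.4334
L = ρ/(1−ρ) = 0.4334/(1 − 0.4334) = 0.4334/0.5666 = 0.7650

Final: 0.7650


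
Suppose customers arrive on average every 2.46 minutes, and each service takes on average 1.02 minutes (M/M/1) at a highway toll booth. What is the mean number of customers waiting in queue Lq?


λ = 60/2.46 = 24.3902 /hr
μ = 60/1.02 = 58.8235 /hr
ρ = λ/μ = 24.3902/58.8235 = 0.4146
Lq = ρ²/(1−ρ) = 0.1719/0.5854 = 0.2937

Final: 0.2937


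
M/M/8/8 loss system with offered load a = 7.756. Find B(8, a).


B(c,a) = (a^c/c!) / Σ_{k=0}^{c} a^k/k!
a^8/8! = 324.774468
Σ terms (k=0..8): 1.00000 + 7.75600 + 30.07777 + 77.76106 + 150.77869 + 233.88790 + 302.33909 + 334.99172 + 324.77447 = 1463.366689
B = 324.774468/1463.366689 = 0.221936

Final: 0.221936


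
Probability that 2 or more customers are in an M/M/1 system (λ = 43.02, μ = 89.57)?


ρ = 43.02/89.57 = 0.4803
P(N ≥ n) = ρ^n = 0.4803^2 = 0.230683

Final: 0.230683


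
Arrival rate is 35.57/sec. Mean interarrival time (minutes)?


Mean interarrival time = 1/λ = 1/35.57 second = 0.02811 second
In minutes: 0.02811 × 0.0166667 = 0.0004686 min

Final: 0.0004686 min


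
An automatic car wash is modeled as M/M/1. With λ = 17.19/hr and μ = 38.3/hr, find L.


ρ = λ/μ = 17.19/38.3 = 0.4488
L = ρ/(1−ρ) = 0.4488/(1 − 0.4488) = 0.4488/0.5512 = 0.8143

Final: 0.8143


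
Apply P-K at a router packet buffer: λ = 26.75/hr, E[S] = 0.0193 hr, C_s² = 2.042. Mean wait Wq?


ρ = λ·E[S] = 26.75·0.0193 = 0.5163
E[S²] = E[S]²(1+C_s²) = 0.0193²·(1+2.042) = 0.001133
Wq = λ·E[S²]/(2(1−ρ)) = 26.75·0.001133/(2·0.4837) = 0.03133 hr

Final: 0.03133 hr


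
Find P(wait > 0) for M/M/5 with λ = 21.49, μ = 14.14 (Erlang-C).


a = λ/μ = 1.5198; ρ = a/5 = 0.3040
P₀ = 0.218381 (from M/M/c formula)
C(c,a) = [a^c/(c!(1−ρ))]·P₀ = [8.10840/(120·0.6960)]·0.218381
= 0.09708·0.218381 = 0.021200

Final: 0.021200


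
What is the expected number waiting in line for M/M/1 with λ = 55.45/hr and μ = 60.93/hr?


ρ = 55.45/60.93 = 0.9101
Lq = ρ²/(1−ρ) = 0.8282/0.08994 = 9.2086

Final: 9.2086


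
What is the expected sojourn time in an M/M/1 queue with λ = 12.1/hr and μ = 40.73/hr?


W = 1/(μ−λ) = 1/(40.73 − 12.1) = 1/28.63 = 0.03493 hr

Final: 0.03493 hr


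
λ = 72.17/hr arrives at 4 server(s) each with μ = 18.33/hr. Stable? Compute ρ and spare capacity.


Total capacity cμ = 4·18.33 = 73.32/hr
ρ = λ/(cμ) = 72.17/73.32 = 0.9843
Stable ⇔ ρ < 1: YES
Spare capacity = cμ − λ = 73.32 − 72.17 = 1.15/hr

Final: ρ = 0.9843; stable; margin = 1.15/hr


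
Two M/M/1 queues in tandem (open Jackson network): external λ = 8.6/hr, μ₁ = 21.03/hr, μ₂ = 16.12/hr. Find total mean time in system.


Each node sees arrival rate λ = 8.6/hr (tandem ⇒ throughput preserved).
W₁ = 1/(μ₁−λ) = 1/(21.03−8.6) = 0.08045 hr
W₂ = 1/(μ₂−λ) = 1/(16.12−8.6) = 0.13298 hr
W_total = W₁ + W₂ = 0.08045 + 0.13298 = 0.21343 hr

Final: 0.21343 hr


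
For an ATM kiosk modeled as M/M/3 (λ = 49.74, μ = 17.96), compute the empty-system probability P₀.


a = λ/μ = 49.74/17.96 = 2.7695; ρ = a/c = 0.9232
Σ_{k=0}^{2} a^k/k! (terms k=0..2) = 1.00000 + 2.76949 + 3.83503 = 7.60452
Tail: a^3/(3!(1−ρ)) = 21.24214/(6·0.07684) = 46.07595
P₀ = 1/(7.60452 + 46.07595) = 1/53.68047 = 0.018629

Final: 0.018629


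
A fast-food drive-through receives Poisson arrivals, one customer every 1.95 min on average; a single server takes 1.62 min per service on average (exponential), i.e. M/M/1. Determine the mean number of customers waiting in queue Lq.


λ = 60/1.95 = 30.7692 /hr
μ = 60/1.62 = 37.0370 /hr
ρ = λ/μ = 30.7692/37.0370 = 0.8308
Lq = ρ²/(1−ρ) = 0.6902/0.1692 = 4.0783

Final: 4.0783


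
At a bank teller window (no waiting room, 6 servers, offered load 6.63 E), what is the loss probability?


B(c,a) = (a^c/c!) / Σ_{k=0}^{c} a^k/k!
a^6/6! = 117.963778
Σ terms (k=0..6): 1.00000 + 6.63000 + 21.97845 + 48.57237 + 80.50871 + 106.75455 + 117.96378 = 383.407864
B = 117.963778/383.407864 = 0.307672

Final: 0.307672


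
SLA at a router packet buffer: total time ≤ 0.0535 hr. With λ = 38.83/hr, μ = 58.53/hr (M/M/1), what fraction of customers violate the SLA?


W ~ Exponential(μ−λ) for M/M/1.
μ − λ = 58.53 − 38.83 = 19.7000
P(W > t) = e^{−(μ−λ)t} = e^{−1.0540} = 0.348558

Final: 0.348558


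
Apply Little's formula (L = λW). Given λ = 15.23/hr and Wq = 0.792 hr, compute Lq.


Lq = λWq = 15.23·0.792 = 12.0622

Final: 12.0622


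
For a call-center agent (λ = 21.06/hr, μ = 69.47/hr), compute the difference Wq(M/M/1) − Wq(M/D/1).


ρ = 21.06/69.47 = 0.3032
Wq(M/M/1) = ρ/(μ−λ) = 0.3032/48.41 = 0.006262 hr
Wq(M/D/1) = ρ/(2(μ−λ)) = 0.003131 hr
Savings = 0.006262 − 0.003131 = 0.003131 hr

Final: 0.003131 hr


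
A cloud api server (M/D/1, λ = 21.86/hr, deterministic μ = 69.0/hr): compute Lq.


ρ = 21.86/69.0 = 0.3168
M/D/1: Lq = ρ²/(2(1−ρ)) = 0.1004/(2·0.6832) = 0.07346

Final: 0.07346


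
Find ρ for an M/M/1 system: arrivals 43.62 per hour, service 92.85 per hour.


ρ = λ/μ = 43.62/92.85 = 0.4698

Final: 0.4698


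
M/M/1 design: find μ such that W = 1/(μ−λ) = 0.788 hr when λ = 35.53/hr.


W = 1/(μ−λ) ⇒ μ − λ = 1/W = 1/0.788 = 1.2690
μ = λ + 1/W = 35.53 + 1.2690 = 36.7990 per hr

Final: 36.7990 /hr


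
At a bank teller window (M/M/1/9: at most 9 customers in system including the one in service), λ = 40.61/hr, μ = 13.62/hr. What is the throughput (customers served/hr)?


ρ = 2.9816; P_K = (1−ρ)ρ^9/(1−ρ^10) = 0.664627
λ_eff = λ(1 − P_K) = 40.61·(1 − 0.664627) = 40.61·0.335373 = 13.6195 /hr

Final: 13.6195 /hr


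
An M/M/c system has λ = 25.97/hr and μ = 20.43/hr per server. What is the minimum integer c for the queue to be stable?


Stability requires cμ > λ ⇔ c > λ/μ.
λ/μ = 25.97/20.43 = 1.2712
Minimum integer c = ⌊1.2712⌋ + 1 = 2
Check: 2·20.43 = 40.86 > 25.97, while 1·20.43 = 20.43 ≤ 25.97

Final: 2 servers


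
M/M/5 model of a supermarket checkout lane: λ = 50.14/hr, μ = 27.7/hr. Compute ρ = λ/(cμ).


ρ = λ/(cμ) = 50.14/(5·27.7) = 50.14/138.50 = 0.3620

Final: 0.3620


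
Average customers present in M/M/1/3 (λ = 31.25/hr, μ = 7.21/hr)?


ρ = 31.25/7.21 = 4.3343
L = ρ[1 − (K+1)ρ^K + Kρ^(K+1)] / [(1−ρ)(1−ρ^(K+1))]
Numerator: 4.3343·(1 − 4·81.422470 + 3·352.905988) = 3181.467088
Denominator: (-3.3343)·(-351.905988) = 1173.345348
L = 3181.467088/1173.345348 = 2.7114

Final: 2.7114


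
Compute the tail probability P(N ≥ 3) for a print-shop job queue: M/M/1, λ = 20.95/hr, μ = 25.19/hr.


ρ = 20.95/25.19 = 0.8317
P(N ≥ n) = ρ^n = 0.8317^3 = 0.575265

Final: 0.575265


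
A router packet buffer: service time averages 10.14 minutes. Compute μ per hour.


μ = 1/(service time) in consistent units.
1 hour = 60 min, so μ = 60/10.14 = 5.9172 per hour

Final: 5.9172 /hr


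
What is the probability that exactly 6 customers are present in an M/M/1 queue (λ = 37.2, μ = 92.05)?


ρ = 37.2/92.05 = 0.4041
P_n = (1−ρ)·ρ^n = (1 − 0.4041)·0.4041^6 = 0.5959·0.004356 = 0.002596

Final: 0.002596


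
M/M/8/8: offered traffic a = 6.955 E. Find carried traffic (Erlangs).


B(8,6.955) = 0.176233 (Erlang-B)
Carried load = a(1 − B) = 6.955·(1 − 0.176233) = 6.955·0.823767 = 5.7293 E

Final: 5.7293 Erlangs


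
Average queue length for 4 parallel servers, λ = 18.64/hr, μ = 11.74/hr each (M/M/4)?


a = λ/μ = 1.5877; ρ = a/4 = 0.3969
P₀ = 0.201843
Lq = P₀·a^c·ρ / (c!·(1−ρ)²) = 0.201843·6.35494·0.3969/(24·0.36369)
= 0.05833

Final: 0.05833


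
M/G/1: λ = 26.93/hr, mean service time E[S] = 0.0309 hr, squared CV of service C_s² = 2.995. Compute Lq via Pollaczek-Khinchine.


ρ = λ·E[S] = 26.93·0.0309 = 0.8321
Lq = ρ²(1+C_s²)/(2(1−ρ)) = 0.6925·(1+2.995)/(2·0.1679)
= 0.6925·3.9950/0.3357 = 8.23989

Final: 8.23989


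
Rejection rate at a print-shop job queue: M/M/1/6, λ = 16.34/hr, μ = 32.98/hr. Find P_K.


ρ = λ/μ = 16.34/32.98 = 0.4955
P_K = (1−ρ)ρ^K/(1−ρ^(K+1)) = (0.5045·0.014791)/(1 − 0.007328)
= 0.007463/0.992672 = 0.007518

Final: 0.007518


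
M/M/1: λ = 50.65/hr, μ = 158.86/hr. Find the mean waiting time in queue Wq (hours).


ρ = 50.65/158.86 = 0.3188
Wq = ρ/(μ−λ) = 0.3188/(158.86 − 50.65) = 0.3188/108.21 = 0.002946 hr

Final: 0.002946 hr


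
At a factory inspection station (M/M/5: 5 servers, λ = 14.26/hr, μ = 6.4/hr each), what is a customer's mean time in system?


a = 2.2281; ρ = 0.4456; P₀ = 0.106310
Lq = P₀·a^c·ρ/(c!(1−ρ)²) = 0.07054
Wq = Lq/λ = 0.07054/14.26 = 0.004947 hr
W = Wq + 1/μ = 0.004947 + 0.15625 = 0.16120 hr

Final: 0.16120 hr


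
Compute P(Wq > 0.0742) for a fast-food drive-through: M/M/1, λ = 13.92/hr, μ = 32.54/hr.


ρ = 13.92/32.54 = 0.4278
P(Wq > t) = ρ·e^{−(μ−λ)t} = 0.4278·e^{−1.3816}
= 0.4278·0.251175 = 0.107448

Final: 0.107448


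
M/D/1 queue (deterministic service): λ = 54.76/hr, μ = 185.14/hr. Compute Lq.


ρ = 54.76/185.14 = 0.2958
M/D/1: Lq = ρ²/(2(1−ρ)) = 0.08748/(2·0.7042) = 0.06211

Final: 0.06211


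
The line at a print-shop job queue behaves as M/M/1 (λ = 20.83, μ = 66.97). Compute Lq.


ρ = 20.83/66.97 = 0.3110
Lq = ρ²/(1−ρ) = 0.09674/0.6890 = 0.1404

Final: 0.1404


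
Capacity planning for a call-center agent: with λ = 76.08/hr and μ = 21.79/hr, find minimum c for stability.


Stability requires cμ > λ ⇔ c > λ/μ.
λ/μ = 76.08/21.79 = 3.4915
Minimum integer c = ⌊3.4915⌋ + 1 = 4
Check: 4·21.79 = 87.16 > 76.08, while 3·21.79 = 65.37 ≤ 76.08

Final: 4 servers


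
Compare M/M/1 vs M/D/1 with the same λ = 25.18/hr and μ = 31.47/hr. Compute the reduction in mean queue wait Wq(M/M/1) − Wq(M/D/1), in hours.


ρ = 25.18/31.47 = 0.8001
Wq(M/M/1) = ρ/(μ−λ) = 0.8001/6.29 = 0.12721 hr
Wq(M/D/1) = ρ/(2(μ−λ)) = 0.06360 hr
Savings = 0.12721 − 0.06360 = 0.06360 hr

Final: 0.06360 hr


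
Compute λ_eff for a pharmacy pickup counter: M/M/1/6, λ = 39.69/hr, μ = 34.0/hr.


ρ = 1.1674; P_K = (1−ρ)ρ^6/(1−ρ^7) = 0.216728
λ_eff = λ(1 − P_K) = 39.69·(1 − 0.216728) = 39.69·0.783272 = 31.0881 /hr

Final: 31.0881 /hr


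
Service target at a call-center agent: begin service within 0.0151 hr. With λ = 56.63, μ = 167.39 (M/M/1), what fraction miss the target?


ρ = 56.63/167.39 = 0.3383
P(Wq > t) = ρ·e^{−(μ−λ)t} = 0.3383·e^{−1.6725}
= 0.3383·0.187782 = 0.063529

Final: 0.063529


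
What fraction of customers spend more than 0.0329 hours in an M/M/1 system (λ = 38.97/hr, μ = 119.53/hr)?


W ~ Exponential(μ−λ) for M/M/1.
μ − λ = 119.53 − 38.97 = 80.5600
P(W > t) = e^{−(μ−λ)t} = e^{−2.6504} = 0.070621

Final: 0.070621


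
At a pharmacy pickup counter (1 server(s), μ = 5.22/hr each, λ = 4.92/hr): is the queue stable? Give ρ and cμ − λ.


Total capacity cμ = 1·5.22 = 5.22/hr
ρ = λ/(cμ) = 4.92/5.22 = 0.9425
Stable ⇔ ρ < 1: YES
Spare capacity = cμ − λ = 5.22 − 4.92 = 0.30/hr

Final: ρ = 0.9425; stable; margin = 0.30/hr


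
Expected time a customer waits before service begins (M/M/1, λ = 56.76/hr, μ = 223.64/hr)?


ρ = 56.76/223.64 = 0.2538
Wq = ρ/(μ−λ) = 0.2538/(223.64 − 56.76) = 0.2538/166.88 = 0.001521 hr

Final: 0.001521 hr


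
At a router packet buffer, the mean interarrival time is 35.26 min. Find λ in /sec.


λ = 1/(interarrival time) in consistent units.
1 second = 0.0166667 min, so λ = 0.0166667/35.26 = 0.0004727 per second

Final: 0.0004727 /sec


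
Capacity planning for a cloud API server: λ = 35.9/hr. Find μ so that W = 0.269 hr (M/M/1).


W = 1/(μ−λ) ⇒ μ − λ = 1/W = 1/0.269 = 3.7175
μ = λ + 1/W = 35.9 + 3.7175 = 39.6175 per hr

Final: 39.6175 /hr


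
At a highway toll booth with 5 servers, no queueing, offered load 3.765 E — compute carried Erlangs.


B(5,3.765) = 0.177968 (Erlang-B)
Carried load = a(1 − B) = 3.765·(1 − 0.177968) = 3.765·0.822032 = 3.0950 E

Final: 3.0950 Erlangs
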